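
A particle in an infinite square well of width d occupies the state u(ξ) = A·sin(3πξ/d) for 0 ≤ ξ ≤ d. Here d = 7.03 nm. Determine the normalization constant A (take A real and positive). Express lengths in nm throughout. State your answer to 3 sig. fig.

A ≈ 0.533 nm^(-1/2)

The normalization condition is ∫|u|² dξ = 1 from 0 to d.
The integral (without the A² prefactor) comes out to d/2.
Hence A² = 1/[d/2].
With d = 7.03: A² = 0.2845 and A = 0.5334.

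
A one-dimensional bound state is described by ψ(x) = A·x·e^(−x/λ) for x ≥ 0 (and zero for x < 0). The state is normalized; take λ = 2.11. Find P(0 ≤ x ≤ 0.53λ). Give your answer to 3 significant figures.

|ψ|² is the probability density, so P = ∫_{0}^{0.53λ} |ψ|² dx.
Since A² = 1/(λ^3/4), this is the region integral divided by the full normalization integral.
Let u = x/λ; then A² and the length scale cancel, so P = ∫_{0}^{0.53} u^2·e^(-2·u) du ÷ ∫_{0}^{∞} u^2·e^(-2·u) du.
An antiderivative of u^2·e^(-2·u) is -(2·u^2 + 2·u + 1)·e^(-2·u)/4; evaluating from 0 to 0.53 gives ≈ 0.022916, while the full integral is 1/4.
Evaluating gives P = 0.09166.

P ≈ 0.0917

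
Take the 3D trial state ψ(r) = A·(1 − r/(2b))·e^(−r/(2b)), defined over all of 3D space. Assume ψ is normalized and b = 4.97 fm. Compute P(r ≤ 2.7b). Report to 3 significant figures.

P = ∫ |ψ|² 4πr² dr over r ≤ 2.7b.
Normalization gives A² = 1/(8·π·b^3).
Substituting u = r/b, A², 4π and the length scale all cancel in the ratio: P = ∫_{0}^{2.7} u^2·(1 - u/2)^2·e^(-u) du / ∫_{0}^{∞} u^2·(1 - u/2)^2·e^(-u) du.
An antiderivative of u^2·(1 - u/2)^2·e^(-u) is -(u^4/4 + u^2 + 2·u + 2)·e^(-u); evaluating from 0 to 2.7 gives ≈ 0.11986, while the full integral is 2.
Taking the ratio yields P = 0.05993.

P ≈ 0.0599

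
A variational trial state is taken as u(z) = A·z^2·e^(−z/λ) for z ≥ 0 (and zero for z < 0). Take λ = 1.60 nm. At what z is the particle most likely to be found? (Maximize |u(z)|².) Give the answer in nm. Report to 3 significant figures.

z ≈ 3.20 nm

Differentiate |u(z)|² with respect to z and set to zero.
This gives z = 2·λ.
With λ = 1.60, the most probable position is 3.200 nm.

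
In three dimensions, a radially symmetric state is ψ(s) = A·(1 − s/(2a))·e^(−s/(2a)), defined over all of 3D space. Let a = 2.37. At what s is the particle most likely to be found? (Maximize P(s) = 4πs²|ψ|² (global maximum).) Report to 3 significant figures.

s ≈ 12.4

Set d/ds [P(s) = 4πs²|ψ|²] = 0 and solve for s > 0.
Solving yields s = a·(√(5) + 3).
With a = 2.37, the most probable radial distance is 12.41.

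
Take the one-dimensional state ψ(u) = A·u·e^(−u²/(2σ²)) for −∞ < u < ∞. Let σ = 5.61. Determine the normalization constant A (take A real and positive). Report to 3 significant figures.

Normalization requires ∫|ψ|² du = 1, integrated from −∞ to ∞.
With ∫_{−∞}^{∞} u^(2m) e^(−αu²) du = (2m−1)!!·√π / (2^m α^(m+1/2)), the integral (without the A² prefactor) comes out to √(π)·σ^3/2.
So A² = (√(π)·σ^3/2)^(−1).
With σ = 5.61: A² = 0.006391 and A = 0.07994.

A ≈ 0.0799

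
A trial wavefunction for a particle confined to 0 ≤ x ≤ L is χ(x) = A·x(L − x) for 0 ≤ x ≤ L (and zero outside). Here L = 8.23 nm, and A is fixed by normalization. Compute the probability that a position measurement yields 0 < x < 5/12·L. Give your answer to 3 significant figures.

The probability is P = ∫ |χ|² dx over [0, 5/12·L].
Since A² = 1/(L^5/30), this is the region integral divided by the full normalization integral.
Substituting u = x/L, A² and the length scale cancel in the ratio: P = ∫_{0}^{5/12} u^2·(1 - u)^2 du / ∫_{0}^{1} u^2·(1 - u)^2 du.
Using ∫ u^2·(1 - u)^2 du = u^3·(6·u^2 - 15·u + 10)/30, the numerator is ≈ 0.011554 and the denominator is 1/30.
This works out to P = 0.3466.

P ≈ 0.347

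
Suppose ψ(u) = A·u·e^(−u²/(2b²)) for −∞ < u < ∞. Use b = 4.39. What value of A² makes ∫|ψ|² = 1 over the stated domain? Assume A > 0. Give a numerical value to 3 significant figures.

The normalization condition is ∫|ψ|² du = 1 from −∞ to ∞.
With ψ = A·u·e^(−u²/(2b²)), the integral evaluates to A²·[√(π)·b^3/2].
Setting this equal to 1 gives A² = 1/(√(π)·b^3/2).
Substituting b = 4.39 gives A² = 0.01334, so A = 0.1155.

A^2 ≈ 0.0133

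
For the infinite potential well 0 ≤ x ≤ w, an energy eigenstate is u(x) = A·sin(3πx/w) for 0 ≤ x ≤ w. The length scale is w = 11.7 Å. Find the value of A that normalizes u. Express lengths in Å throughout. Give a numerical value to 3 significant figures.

A ≈ 0.413 Å^(-1/2)

The normalization condition is ∫|u|² dx = 1 from 0 to w.
The integral (without the A² prefactor) comes out to w/2.
With w = 11.7: A² = 0.1709 and A = 0.4134.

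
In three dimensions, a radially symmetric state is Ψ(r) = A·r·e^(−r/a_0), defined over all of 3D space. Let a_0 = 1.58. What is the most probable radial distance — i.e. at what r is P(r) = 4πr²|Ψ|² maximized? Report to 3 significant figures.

The maximum of P(r) = 4πr²|Ψ|² occurs where its derivative vanishes.
This gives r = 2·a_0.
With a_0 = 1.58, the most probable radial distance is 3.160.

r ≈ 3.16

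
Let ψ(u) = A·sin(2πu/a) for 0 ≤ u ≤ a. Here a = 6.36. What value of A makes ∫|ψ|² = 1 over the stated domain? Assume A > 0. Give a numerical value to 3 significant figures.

A ≈ 0.561

Normalization requires ∫|ψ|² du = 1, integrated from 0 to a.
Using sin²θ = (1 − cos 2θ)/2, with ψ = A·sin(2πu/a), the integral evaluates to A²·[a/2].
So A² = (a/2)^(−1).
Plugging in a = 6.36 yields A = 0.5608.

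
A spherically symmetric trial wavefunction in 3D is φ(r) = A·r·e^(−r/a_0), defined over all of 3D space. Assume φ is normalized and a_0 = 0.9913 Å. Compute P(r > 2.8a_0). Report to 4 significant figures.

P ≈ 0.3422

Integrate the radial probability density 4πr²|φ|² over r > 2.8a_0.
Normalization gives A² = 1/(3·π·a_0^5).
Let u = r/a_0; then A², 4π and the length scale all cancel, so P = ∫_{2.8}^{∞} u^4·e^(-2·u) du ÷ ∫_{0}^{∞} u^4·e^(-2·u) du.
Using ∫ u^4·e^(-2·u) du = -(u^4/2 + u^3 + 3·u^2/2 + 3·u/2 + 3/4)·e^(-2·u), the numerator is ≈ 0.256613 and the denominator is 3/4.
The region integral divided by the full integral gives P = 0.34215.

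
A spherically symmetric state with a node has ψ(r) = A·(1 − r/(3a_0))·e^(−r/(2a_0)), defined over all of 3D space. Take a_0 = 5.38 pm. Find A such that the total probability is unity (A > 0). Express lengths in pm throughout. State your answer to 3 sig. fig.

Require ∫ |ψ|² 4πr² dr = 1 over the whole domain.
(Spherical symmetry: dV = 4πr² dr.)
With ∫₀^∞ r^4 e^(−αr) dr = 4!/α^5, with ψ = A·(1 − r/(3a_0))·e^(−r/(2a_0)), the integral evaluates to A²·[8·π·a_0^3/3].
Hence A² = 1/[8·π·a_0^3/3].
Substituting a_0 = 5.38 gives A² = 0.0007665, so A = 0.02769.

A ≈ 0.0277 pm^(-3/2)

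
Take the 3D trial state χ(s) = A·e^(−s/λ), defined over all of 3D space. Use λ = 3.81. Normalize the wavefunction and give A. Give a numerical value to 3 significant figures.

A ≈ 0.0759

Normalization requires ∫|χ|² 4πs² ds = 1, integrated from 0 to ∞.
The angular integral contributes 4π, leaving ∫₀^∞ s²|χ|² ds.
Carrying out the integral gives A² · π·λ^3.
Hence A² = 1/[π·λ^3].
Substituting λ = 3.81 gives A² = 0.005755, so A = 0.07586.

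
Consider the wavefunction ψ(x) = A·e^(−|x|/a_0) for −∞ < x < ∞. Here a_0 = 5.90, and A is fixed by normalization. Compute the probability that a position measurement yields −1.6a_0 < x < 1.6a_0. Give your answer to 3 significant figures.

The probability is P = ∫ |ψ|² dx over [−1.6a_0, 1.6a_0].
With A² fixed by ∫|ψ|² = 1, i.e. A² = (a_0)^(−1), substitute and integrate.
Both integrals are even about x = 0, so only the x ≥ 0 halves are needed (the factors of 2 cancel). Substituting u = x/a_0, A² and the length scale cancel in the ratio: P = ∫_{0}^{1.6} e^(-2·u) du / ∫_{0}^{∞} e^(-2·u) du.
Using ∫ e^(-2·u) du = -e^(-2·u)/2, the numerator is 1/2 - e^(-16/5)/2 and the denominator is 1/2.
The result is P = 0.9592.

P ≈ 0.959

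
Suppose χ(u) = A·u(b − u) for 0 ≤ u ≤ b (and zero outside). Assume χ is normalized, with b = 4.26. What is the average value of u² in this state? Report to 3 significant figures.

⟨u^2⟩ ≈ 5.19

The expectation value is the |χ|²-weighted average of u^2: ∫ u^2|χ|² du.
Since the A² factors cancel between numerator and denominator, ⟨u²⟩ = 2·b^2/7.
With b = 4.26, ⟨u^2⟩ = 5.185.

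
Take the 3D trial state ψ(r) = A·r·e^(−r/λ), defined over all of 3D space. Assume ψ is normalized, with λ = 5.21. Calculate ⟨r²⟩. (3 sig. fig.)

By definition ⟨r²⟩ = ∫ r^2 |ψ(r)|² 4πr² dr.
Recall ∫₀^∞ r^m e^(−r/β) dr = m!·β^(m+1), evaluating both integrals, ⟨r²⟩ = 15·λ^2/2.
Putting λ = 5.21 gives 203.6.

⟨r^2⟩ ≈ 204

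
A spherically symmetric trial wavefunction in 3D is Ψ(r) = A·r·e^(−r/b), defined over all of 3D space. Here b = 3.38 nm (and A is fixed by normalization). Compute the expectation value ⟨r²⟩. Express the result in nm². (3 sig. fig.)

⟨r^2⟩ ≈ 85.7 nm^2

By definition ⟨r²⟩ = ∫ r^2 |Ψ(r)|² 4πr² dr.
Recall ∫₀^∞ r^m e^(−r/β) dr = m!·β^(m+1), evaluating both integrals, ⟨r²⟩ = 15·b^2/2.
Putting b = 3.38 gives 85.68.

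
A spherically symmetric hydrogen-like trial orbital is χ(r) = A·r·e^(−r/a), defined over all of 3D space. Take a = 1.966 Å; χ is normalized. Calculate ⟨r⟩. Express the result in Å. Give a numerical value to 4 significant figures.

⟨r⟩ ≈ 4.915 Å

The expectation value is the |χ|²-weighted average of r: ∫ r|χ|² 4πr² dr.
With ∫₀^∞ r^5 e^(−αr) dr = 5!/α^6, evaluating both integrals, ⟨r⟩ = 5·a/2.
With a = 1.966, ⟨r⟩ = 4.9150.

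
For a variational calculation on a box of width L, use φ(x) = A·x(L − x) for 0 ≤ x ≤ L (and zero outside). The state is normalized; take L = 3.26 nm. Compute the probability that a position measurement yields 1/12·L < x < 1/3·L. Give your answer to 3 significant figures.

P ≈ 0.205

P = ∫_{1/12·L}^{1/3·L} |φ(x)|² dx.
Since A² = 1/(L^5/30), this is the region integral divided by the full normalization integral.
In terms of u = x/L (A² and the length scale cancel between numerator and denominator), P = [∫_{1/12}^{1/3} u^2·(1 - u)^2 du] / [∫_{0}^{1} u^2·(1 - u)^2 du].
With ∫ u^2·(1 - u)^2 du = u^3·(6·u^2 - 15·u + 10)/30 + C, the region integral is ≈ 0.0068263 and the full one is 1/30.
This works out to P = 0.2048.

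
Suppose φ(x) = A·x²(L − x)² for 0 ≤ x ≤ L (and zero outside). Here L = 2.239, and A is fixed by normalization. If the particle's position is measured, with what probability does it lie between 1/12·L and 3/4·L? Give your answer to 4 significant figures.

P ≈ 0.9507

The probability is P = ∫ |φ|² dx over [1/12·L, 3/4·L].
Since A² = 1/(L^9/630), this is the region integral divided by the full normalization integral.
In terms of u = x/L (A² and the length scale cancel between numerator and denominator), P = [∫_{1/12}^{3/4} u^4·(1 - u)^4 du] / [∫_{0}^{1} u^4·(1 - u)^4 du].
With ∫ u^4·(1 - u)^4 du = u^5·(70·u^4 - 315·u^3 + 540·u^2 - 420·u + 126)/630 + C, the region integral is ≈ 0.00150904 and the full one is 1/630.
This works out to P = 0.95069.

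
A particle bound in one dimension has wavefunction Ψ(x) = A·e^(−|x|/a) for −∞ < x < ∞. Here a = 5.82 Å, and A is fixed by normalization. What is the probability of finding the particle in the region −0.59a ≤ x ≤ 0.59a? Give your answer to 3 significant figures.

The probability is P = ∫ |Ψ|² dx over [−0.59a, 0.59a].
The normalization integral ∫|Ψ|²dx over the whole domain equals a·A², and A² cancels in the ratio.
By symmetry take twice the x ≥ 0 contribution in numerator and denominator; the 2's cancel. Let u = x/a; then A² and the length scale cancel, so P = ∫_{0}^{0.59} e^(-2·u) du ÷ ∫_{0}^{∞} e^(-2·u) du.
An antiderivative of e^(-2·u) is -e^(-2·u)/2; evaluating from 0 to 0.59 gives 1/2 - e^(-59/50)/2, while the full integral is 1/2.
Evaluating gives P = 0.6927.

P ≈ 0.693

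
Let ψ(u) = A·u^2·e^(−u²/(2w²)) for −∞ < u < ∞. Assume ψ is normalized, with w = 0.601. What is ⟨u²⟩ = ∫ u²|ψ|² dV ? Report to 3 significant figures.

⟨u^2⟩ ≈ 0.903

By definition ⟨u²⟩ = ∫ u^2 |ψ(u)|² du.
Differentiating ∫e^(−αu²) du = √(π/α) under α to get the higher moments, since the A² factors cancel between numerator and denominator, ⟨u²⟩ = 5·w^2/2.
With w = 0.601, ⟨u^2⟩ = 0.9030.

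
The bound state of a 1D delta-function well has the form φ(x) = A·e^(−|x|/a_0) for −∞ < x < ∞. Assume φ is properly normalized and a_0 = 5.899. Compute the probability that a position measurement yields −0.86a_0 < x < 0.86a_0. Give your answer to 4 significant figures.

The probability is P = ∫ |φ|² dx over [−0.86a_0, 0.86a_0].
With A² fixed by ∫|φ|² = 1, i.e. A² = (a_0)^(−1), substitute and integrate.
By symmetry take twice the x ≥ 0 contribution in numerator and denominator; the 2's cancel. In terms of u = x/a_0 (A² and the length scale cancel between numerator and denominator), P = [∫_{0}^{0.86} e^(-2·u) du] / [∫_{0}^{∞} e^(-2·u) du].
With ∫ e^(-2·u) du = -e^(-2·u)/2 + C, the region integral is 1/2 - e^(-43/25)/2 and the full one is 1/2.
Taking the ratio, P = 0.82093.

P ≈ 0.8209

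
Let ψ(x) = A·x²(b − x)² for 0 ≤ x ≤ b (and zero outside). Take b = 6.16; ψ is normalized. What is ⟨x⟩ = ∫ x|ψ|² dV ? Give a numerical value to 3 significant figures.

⟨x⟩ ≈ 3.08

By definition ⟨x⟩ = ∫ x |ψ(x)|² dx.
Expanding the polynomial and integrating term by term, since the A² factors cancel between numerator and denominator, ⟨x⟩ = b/2.
With b = 6.16, ⟨x⟩ = 3.080.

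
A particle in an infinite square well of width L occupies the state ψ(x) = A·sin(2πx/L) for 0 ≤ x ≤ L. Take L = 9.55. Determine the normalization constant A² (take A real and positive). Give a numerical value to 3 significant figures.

A^2 ≈ 0.209

We need A² ∫|f|² dx = 1, taking the integral from 0 to L.
With ∫₀^L sin²(nπx/L) dx = L/2, with ψ = A·sin(2πx/L), the integral evaluates to A²·[L/2].
So A² = (L/2)^(−1).
With L = 9.55: A² = 0.2094 and A = 0.4576.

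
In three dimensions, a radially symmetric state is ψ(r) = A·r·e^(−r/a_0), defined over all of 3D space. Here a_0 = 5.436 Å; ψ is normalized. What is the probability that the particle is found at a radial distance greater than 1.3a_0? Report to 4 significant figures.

Integrate the radial probability density 4πr²|ψ|² over r > 1.3a_0.
A² is fixed by ∫₀^∞ 4πr²|ψ|² dr = 1, i.e. A² = (3·π·a_0^5)^(−1).
In terms of u = r/a_0 (A², 4π and the length scale all cancel between numerator and denominator), P = [∫_{1.3}^{∞} u^4·e^(-2·u) du] / [∫_{0}^{∞} u^4·e^(-2·u) du].
An antiderivative of u^4·e^(-2·u) is -(u^4/2 + u^3 + 3·u^2/2 + 3·u/2 + 3/4)·e^(-2·u); evaluating from 1.3 to ∞ gives ≈ 0.658068, while the full integral is 3/4.
This evaluates to P = 0.87742.

P ≈ 0.8774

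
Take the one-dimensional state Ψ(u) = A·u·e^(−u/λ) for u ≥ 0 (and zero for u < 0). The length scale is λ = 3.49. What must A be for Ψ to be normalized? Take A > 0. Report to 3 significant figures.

Require ∫ |Ψ|² du = 1 over the whole domain.
∫|Ψ|² du = A²·(λ^3/4).
Hence A² = 1/[λ^3/4].
Substituting λ = 3.49 gives A² = 0.09410, so A = 0.3068.

A ≈ 0.307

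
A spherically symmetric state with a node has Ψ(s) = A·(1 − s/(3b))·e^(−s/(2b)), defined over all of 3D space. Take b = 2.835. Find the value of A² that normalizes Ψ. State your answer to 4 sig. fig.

A^2 ≈ 0.005239

The normalization condition is ∫|Ψ|² 4πs² ds = 1 from 0 to ∞.
The angular integral contributes 4π, leaving ∫₀^∞ s²|Ψ|² ds.
∫|Ψ|² 4πs² ds = A²·(8·π·b^3/3).
So A² = (8·π·b^3/3)^(−1).
Plugging in b = 2.835 yields A = 0.072379.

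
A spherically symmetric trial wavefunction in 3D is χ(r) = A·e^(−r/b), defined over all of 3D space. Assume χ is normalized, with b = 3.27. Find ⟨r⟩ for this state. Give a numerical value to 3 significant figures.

By definition ⟨r⟩ = ∫ r |χ(r)|² 4πr² dr.
With ∫₀^∞ r^3 e^(−αr) dr = 3!/α^4, evaluating both integrals, ⟨r⟩ = 3·b/2.
Putting b = 3.27 gives 4.905.

⟨r⟩ ≈ 4.91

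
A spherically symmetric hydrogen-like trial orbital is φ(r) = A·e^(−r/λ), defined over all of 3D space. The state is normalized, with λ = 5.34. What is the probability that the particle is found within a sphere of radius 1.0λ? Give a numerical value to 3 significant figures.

P ≈ 0.323

With dV = 4πr²dr, the probability is ∫|φ|² dV over r ≤ 1.0λ.
A² is fixed by ∫₀^∞ 4πr²|φ|² dr = 1, i.e. A² = (π·λ^3)^(−1).
In terms of u = r/λ (A², 4π and the length scale all cancel between numerator and denominator), P = [∫_{0}^{1.0} u^2·e^(-2·u) du] / [∫_{0}^{∞} u^2·e^(-2·u) du].
An antiderivative of u^2·e^(-2·u) is -(2·u^2 + 2·u + 1)·e^(-2·u)/4; evaluating from 0 to 1.0 gives 1/4 - 5·e^(-2)/4, while the full integral is 1/4.
This evaluates to P = 0.3233.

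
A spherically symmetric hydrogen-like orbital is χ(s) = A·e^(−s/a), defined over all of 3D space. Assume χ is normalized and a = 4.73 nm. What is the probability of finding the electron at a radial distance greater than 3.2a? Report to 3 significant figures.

P ≈ 0.0463

Integrate the radial probability density 4πs²|χ|² over s > 3.2a.
The full normalization integral is A²·[π·a^3] = 1, fixing A².
Let u = s/a; then A², 4π and the length scale all cancel, so P = ∫_{3.2}^{∞} u^2·e^(-2·u) du ÷ ∫_{0}^{∞} u^2·e^(-2·u) du.
An antiderivative of u^2·e^(-2·u) is -(2·u^2 + 2·u + 1)·e^(-2·u)/4; evaluating from 3.2 to ∞ gives 697·e^(-32/5)/100, while the full integral is 1/4.
The region integral divided by the full integral gives P = 0.04632.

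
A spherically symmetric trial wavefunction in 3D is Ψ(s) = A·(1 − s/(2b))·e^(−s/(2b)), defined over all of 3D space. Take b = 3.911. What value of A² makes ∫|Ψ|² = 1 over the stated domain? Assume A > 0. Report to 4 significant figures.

Require ∫ |Ψ|² 4πs² ds = 1 over the whole domain.
∫|Ψ|² 4πs² ds = A²·(8·π·b^3).
So A² = (8·π·b^3)^(−1).
With b = 3.911: A² = 0.00066511 and A = 0.025790.

A^2 ≈ 0.0006651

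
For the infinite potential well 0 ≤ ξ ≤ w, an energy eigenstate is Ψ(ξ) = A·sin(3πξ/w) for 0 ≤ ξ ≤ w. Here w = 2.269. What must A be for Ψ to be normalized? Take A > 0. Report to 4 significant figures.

Require ∫ |Ψ|² dξ = 1 over the whole domain.
With ∫₀^w sin²(nπξ/w) dξ = w/2, ∫|Ψ|² dξ = A²·(w/2).
Hence A² = 1/[w/2].
Substituting w = 2.269 gives A² = 0.88145, so A = 0.93885.

A ≈ 0.9389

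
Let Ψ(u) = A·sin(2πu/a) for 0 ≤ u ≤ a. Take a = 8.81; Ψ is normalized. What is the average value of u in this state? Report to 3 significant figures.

⟨u⟩ ≈ 4.41

By definition ⟨u⟩ = ∫ u |Ψ(u)|² du.
Since the A² factors cancel between numerator and denominator, ⟨u⟩ = a/2.
Putting a = 8.81 gives 4.405.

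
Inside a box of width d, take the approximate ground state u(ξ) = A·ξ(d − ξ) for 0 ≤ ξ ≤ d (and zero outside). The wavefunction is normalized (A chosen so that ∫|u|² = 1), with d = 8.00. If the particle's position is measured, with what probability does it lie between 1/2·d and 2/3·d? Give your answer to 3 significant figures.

P = ∫_{1/2·d}^{2/3·d} |u(ξ)|² dξ.
With A² fixed by ∫|u|² = 1, i.e. A² = (d^5/30)^(−1), substitute and integrate.
Let t = ξ/d; then A² and the length scale cancel, so P = ∫_{1/2}^{2/3} t^2·(1 - t)^2 dt ÷ ∫_{0}^{1} t^2·(1 - t)^2 dt.
An antiderivative of t^2·(1 - t)^2 is t^3·(6·t^2 - 15·t + 10)/30; evaluating from 1/2 to 2/3 gives 47/4860, while the full integral is 1/30.
Evaluating gives P = 47/162.

P ≈ 0.290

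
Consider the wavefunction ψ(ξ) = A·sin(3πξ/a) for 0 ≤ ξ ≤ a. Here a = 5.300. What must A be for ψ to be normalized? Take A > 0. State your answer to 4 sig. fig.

The normalization condition is ∫|ψ|² dξ = 1 from 0 to a.
Using sin²θ = (1 − cos 2θ)/2, ∫|ψ|² dξ = A²·(a/2).
Hence A² = 1/[a/2].
Substituting a = 5.300 gives A² = 0.37736, so A = 0.61430.

A ≈ 0.6143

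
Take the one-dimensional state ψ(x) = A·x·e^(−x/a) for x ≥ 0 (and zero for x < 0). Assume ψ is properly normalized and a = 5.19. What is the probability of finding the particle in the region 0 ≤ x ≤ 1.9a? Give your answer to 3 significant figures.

The probability is P = ∫ |ψ|² dx over [0, 1.9a].
Since A² = 1/(a^3/4), this is the region integral divided by the full normalization integral.
Let u = x/a; then A² and the length scale cancel, so P = ∫_{0}^{1.9} u^2·e^(-2·u) du ÷ ∫_{0}^{∞} u^2·e^(-2·u) du.
With ∫ u^2·e^(-2·u) du = -(2·u^2 + 2·u + 1)·e^(-2·u)/4 + C, the region integral is 1/4 - 601·e^(-19/5)/200 and the full one is 1/4.
Evaluating gives P = 0.7311.

P ≈ 0.731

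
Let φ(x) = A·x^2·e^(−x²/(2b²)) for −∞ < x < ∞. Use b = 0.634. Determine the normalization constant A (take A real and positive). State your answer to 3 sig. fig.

The normalization condition is ∫|φ|² dx = 1 from −∞ to ∞.
Differentiating ∫e^(−αx²) dx = √(π/α) under α to get the higher moments, carrying out the integral gives A² · 3·√(π)·b^5/4.
Setting this equal to 1 gives A² = 1/(3·√(π)·b^5/4).
Substituting b = 0.634 gives A² = 7.344, so A = 2.710.

A ≈ 2.71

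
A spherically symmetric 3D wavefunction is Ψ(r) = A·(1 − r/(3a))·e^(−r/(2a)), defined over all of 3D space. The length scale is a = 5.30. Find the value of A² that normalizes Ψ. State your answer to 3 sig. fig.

Normalization requires ∫|Ψ|² 4πr² dr = 1, integrated from 0 to ∞.
∫|Ψ|² 4πr² dr = A²·(8·π·a^3/3).
Substituting a = 5.30 gives A² = 0.0008018, so A = 0.02832.

A^2 ≈ 0.000802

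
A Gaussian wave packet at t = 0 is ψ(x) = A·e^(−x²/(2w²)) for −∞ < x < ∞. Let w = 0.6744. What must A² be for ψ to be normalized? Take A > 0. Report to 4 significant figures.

Require ∫ |ψ|² dx = 1 over the whole domain.
Carrying out the integral gives A² · √(π)·w.
Setting this equal to 1 gives A² = 1/(√(π)·w).
Plugging in w = 0.6744 yields A = 0.91465.

A^2 ≈ 0.8366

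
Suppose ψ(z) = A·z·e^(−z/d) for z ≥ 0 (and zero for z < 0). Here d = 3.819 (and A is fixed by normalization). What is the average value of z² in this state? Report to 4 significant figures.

By definition ⟨z²⟩ = ∫ z^2 |ψ(z)|² dz.
With ∫₀^∞ z^4 e^(−αz) dz = 4!/α^5, evaluating both integrals, ⟨z²⟩ = 3·d^2.
Putting d = 3.819 gives 43.754.

⟨z^2⟩ ≈ 43.75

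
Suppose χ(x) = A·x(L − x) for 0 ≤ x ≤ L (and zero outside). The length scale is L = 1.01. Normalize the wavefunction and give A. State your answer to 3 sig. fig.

The normalization condition is ∫|χ|² dx = 1 from 0 to L.
Expanding the polynomial and integrating term by term, the integral (without the A² prefactor) comes out to L^5/30.
Hence A² = 1/[L^5/30].
Plugging in L = 1.01 yields A = 5.343.

A ≈ 5.34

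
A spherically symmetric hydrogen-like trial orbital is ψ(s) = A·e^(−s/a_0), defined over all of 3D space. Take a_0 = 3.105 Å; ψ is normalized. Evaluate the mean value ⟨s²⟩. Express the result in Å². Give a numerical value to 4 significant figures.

⟨s^2⟩ ≈ 28.92 Å^2

⟨s²⟩ = ∫ s^2 |ψ|² 4πs² ds over the full domain.
Since the A² factors cancel between numerator and denominator, ⟨s²⟩ = 3·a_0^2.
Putting a_0 = 3.105 gives 28.923.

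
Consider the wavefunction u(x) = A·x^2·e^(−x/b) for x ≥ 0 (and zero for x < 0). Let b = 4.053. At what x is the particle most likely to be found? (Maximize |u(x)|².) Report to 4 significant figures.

Differentiate |u(x)|² with respect to x and set to zero.
Solving yields x = 2·b.
With b = 4.053, the most probable position is 8.1060.

x ≈ 8.106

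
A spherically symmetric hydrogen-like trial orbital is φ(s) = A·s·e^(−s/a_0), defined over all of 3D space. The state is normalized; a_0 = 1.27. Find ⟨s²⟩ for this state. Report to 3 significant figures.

⟨s^2⟩ ≈ 12.1

The expectation value is the |φ|²-weighted average of s^2: ∫ s^2|φ|² 4πs² ds.
With ∫₀^∞ s^6 e^(−αs) ds = 6!/α^7, evaluating both integrals, ⟨s²⟩ = 15·a_0^2/2.
Putting a_0 = 1.27 gives 12.10.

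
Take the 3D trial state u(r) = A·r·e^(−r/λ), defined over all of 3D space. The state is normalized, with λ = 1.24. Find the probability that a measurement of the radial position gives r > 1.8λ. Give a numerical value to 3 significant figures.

P = ∫ |u|² 4πr² dr over r > 1.8λ.
A² is fixed by ∫₀^∞ 4πr²|u|² dr = 1, i.e. A² = (3·π·λ^5)^(−1).
In terms of t = r/λ (A², 4π and the length scale all cancel between numerator and denominator), P = [∫_{1.8}^{∞} t^4·e^(-2·t) dt] / [∫_{0}^{∞} t^4·e^(-2·t) dt].
With ∫ t^4·e^(-2·t) dt = -(t^4/2 + t^3 + 3·t^2/2 + 3·t/2 + 3/4)·e^(-2·t) + C, the region integral is ≈ 0.52983 and the full one is 3/4.
This evaluates to P = 0.7064.

P ≈ 0.706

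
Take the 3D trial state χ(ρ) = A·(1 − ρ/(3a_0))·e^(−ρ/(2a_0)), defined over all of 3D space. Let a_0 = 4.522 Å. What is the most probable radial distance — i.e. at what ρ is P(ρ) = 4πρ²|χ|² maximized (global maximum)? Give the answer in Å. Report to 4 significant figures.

ρ ≈ 4.522 Å

The maximum of P(ρ) = 4πρ²|χ|² occurs where its derivative vanishes.
Solving yields ρ = a_0.
With a_0 = 4.522, the most probable radial distance is 4.5220 Å.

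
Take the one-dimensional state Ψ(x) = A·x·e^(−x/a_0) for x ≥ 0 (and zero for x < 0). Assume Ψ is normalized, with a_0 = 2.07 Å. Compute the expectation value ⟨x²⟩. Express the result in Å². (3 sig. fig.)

⟨x²⟩ = ∫ x^2 |Ψ|² dx over the full domain.
Since the A² factors cancel between numerator and denominator, ⟨x²⟩ = 3·a_0^2.
Putting a_0 = 2.07 gives 12.85.

⟨x^2⟩ ≈ 12.9 Å^2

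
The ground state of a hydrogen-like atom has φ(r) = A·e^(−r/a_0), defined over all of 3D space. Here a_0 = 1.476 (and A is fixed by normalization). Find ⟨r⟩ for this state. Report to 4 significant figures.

⟨r⟩ = ∫ r |φ|² 4πr² dr over the full domain.
Since the A² factors cancel between numerator and denominator, ⟨r⟩ = 3·a_0/2.
With a_0 = 1.476, ⟨r⟩ = 2.2140.

⟨r⟩ ≈ 2.214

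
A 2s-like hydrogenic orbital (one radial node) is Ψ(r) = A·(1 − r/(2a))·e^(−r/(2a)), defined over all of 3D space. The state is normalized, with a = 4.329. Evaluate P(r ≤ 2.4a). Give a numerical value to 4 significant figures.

Integrate the radial probability density 4πr²|Ψ|² over r ≤ 2.4a.
Normalization gives A² = 1/(8·π·a^3).
Let u = r/a; then A², 4π and the length scale all cancel, so P = ∫_{0}^{2.4} u^2·(1 - u/2)^2·e^(-u) du ÷ ∫_{0}^{∞} u^2·(1 - u/2)^2·e^(-u) du.
An antiderivative of u^2·(1 - u/2)^2·e^(-u) is -(u^4/4 + u^2 + 2·u + 2)·e^(-u); evaluating from 0 to 2.4 gives ≈ 0.108132, while the full integral is 2.
This evaluates to P = 0.054066.

P ≈ 0.05407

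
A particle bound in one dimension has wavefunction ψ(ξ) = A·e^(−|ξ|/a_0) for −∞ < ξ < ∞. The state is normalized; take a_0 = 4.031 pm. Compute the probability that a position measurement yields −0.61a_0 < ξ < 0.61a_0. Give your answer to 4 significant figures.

The probability is P = ∫ |ψ|² dξ over [−0.61a_0, 0.61a_0].
The normalization integral ∫|ψ|²dξ over the whole domain equals a_0·A², and A² cancels in the ratio.
Both integrals are even about ξ = 0, so only the ξ ≥ 0 halves are needed (the factors of 2 cancel). In terms of u = ξ/a_0 (A² and the length scale cancel between numerator and denominator), P = [∫_{0}^{0.61} e^(-2·u) du] / [∫_{0}^{∞} e^(-2·u) du].
Using ∫ e^(-2·u) du = -e^(-2·u)/2, the numerator is 1/2 - e^(-61/50)/2 and the denominator is 1/2.
Taking the ratio, P = 0.70477.

P ≈ 0.7048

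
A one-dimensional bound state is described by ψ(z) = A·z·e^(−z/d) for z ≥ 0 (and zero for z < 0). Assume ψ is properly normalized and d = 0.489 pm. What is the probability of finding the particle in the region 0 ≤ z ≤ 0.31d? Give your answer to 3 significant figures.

P ≈ 0.0251

P = ∫_{0}^{0.31d} |ψ(z)|² dz.
With A² fixed by ∫|ψ|² = 1, i.e. A² = (d^3/4)^(−1), substitute and integrate.
Let u = z/d; then A² and the length scale cancel, so P = ∫_{0}^{0.31} u^2·e^(-2·u) du ÷ ∫_{0}^{∞} u^2·e^(-2·u) du.
An antiderivative of u^2·e^(-2·u) is -(2·u^2 + 2·u + 1)·e^(-2·u)/4; evaluating from 0 to 0.31 gives ≈ 0.0062843, while the full integral is 1/4.
The result is P = 0.02514.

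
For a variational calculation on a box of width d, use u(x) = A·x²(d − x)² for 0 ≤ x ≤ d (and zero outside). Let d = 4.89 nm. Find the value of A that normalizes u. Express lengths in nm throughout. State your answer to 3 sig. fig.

A ≈ 0.0199 nm^(-9/2)

We need A² ∫|f|² dx = 1, taking the integral from 0 to d.
Expanding the polynomial and integrating term by term, with u = A·x²(d − x)², the integral evaluates to A²·[d^9/630].
Hence A² = 1/[d^9/630].
Plugging in d = 4.89 yields A = 0.01985.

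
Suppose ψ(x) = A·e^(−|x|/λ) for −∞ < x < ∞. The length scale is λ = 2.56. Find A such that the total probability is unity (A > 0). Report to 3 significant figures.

A ≈ 0.625

Normalization requires ∫|ψ|² dx = 1, integrated from −∞ to ∞.
The integral (without the A² prefactor) comes out to λ.
Hence A² = 1/[λ].
Substituting λ = 2.56 gives A² = 0.3906, so A = 0.6250.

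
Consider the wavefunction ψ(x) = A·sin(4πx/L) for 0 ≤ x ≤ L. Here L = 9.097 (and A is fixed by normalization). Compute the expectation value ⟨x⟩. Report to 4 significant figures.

The expectation value is the |ψ|²-weighted average of x: ∫ x|ψ|² dx.
Since the A² factors cancel between numerator and denominator, ⟨x⟩ = L/2.
Putting L = 9.097 gives 4.5485.

⟨x⟩ ≈ 4.549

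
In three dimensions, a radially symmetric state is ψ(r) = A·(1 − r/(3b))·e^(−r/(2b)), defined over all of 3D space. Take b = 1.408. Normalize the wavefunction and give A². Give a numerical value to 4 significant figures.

A^2 ≈ 0.04276

Normalization requires ∫|ψ|² 4πr² dr = 1, integrated from 0 to ∞.
(Spherical symmetry: dV = 4πr² dr.)
The integral (without the A² prefactor) comes out to 8·π·b^3/3.
So A² = (8·π·b^3/3)^(−1).
Substituting b = 1.408 gives A² = 0.042764, so A = 0.20679.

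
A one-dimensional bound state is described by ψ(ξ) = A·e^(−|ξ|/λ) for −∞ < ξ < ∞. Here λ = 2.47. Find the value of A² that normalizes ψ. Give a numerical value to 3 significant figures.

Require ∫ |ψ|² dξ = 1 over the whole domain.
With ∫₀^∞ ξ^0 e^(−αξ) dξ = 0!/α^1, the integral (without the A² prefactor) comes out to λ.
Setting this equal to 1 gives A² = 1/(λ).
Plugging in λ = 2.47 yields A = 0.6363.

A^2 ≈ 0.405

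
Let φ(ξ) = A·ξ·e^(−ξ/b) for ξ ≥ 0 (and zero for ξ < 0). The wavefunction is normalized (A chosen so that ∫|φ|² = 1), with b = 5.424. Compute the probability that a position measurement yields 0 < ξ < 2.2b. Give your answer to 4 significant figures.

P ≈ 0.8149

P = ∫_{0}^{2.2b} |φ(ξ)|² dξ.
With A² fixed by ∫|φ|² = 1, i.e. A² = (b^3/4)^(−1), substitute and integrate.
Let u = ξ/b; then A² and the length scale cancel, so P = ∫_{0}^{2.2} u^2·e^(-2·u) du ÷ ∫_{0}^{∞} u^2·e^(-2·u) du.
With ∫ u^2·e^(-2·u) du = -(2·u^2 + 2·u + 1)·e^(-2·u)/4 + C, the region integral is 1/4 - 377·e^(-22/5)/100 and the full one is 1/4.
This works out to P = 0.81486.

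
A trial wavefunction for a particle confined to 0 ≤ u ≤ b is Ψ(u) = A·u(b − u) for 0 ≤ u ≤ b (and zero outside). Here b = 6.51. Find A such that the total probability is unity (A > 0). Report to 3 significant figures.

A ≈ 0.0507

Normalization requires ∫|Ψ|² du = 1, integrated from 0 to b.
Expanding the polynomial and integrating term by term, with Ψ = A·u(b − u), the integral evaluates to A²·[b^5/30].
Hence A² = 1/[b^5/30].
Plugging in b = 6.51 yields A = 0.05065.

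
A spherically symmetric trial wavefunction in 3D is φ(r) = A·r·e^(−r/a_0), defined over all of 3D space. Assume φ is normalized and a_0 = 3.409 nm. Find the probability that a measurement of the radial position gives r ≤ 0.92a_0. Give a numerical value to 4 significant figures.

With dV = 4πr²dr, the probability is ∫|φ|² dV over r ≤ 0.92a_0.
The full normalization integral is A²·[3·π·a_0^5] = 1, fixing A².
Let u = r/a_0; then A², 4π and the length scale all cancel, so P = ∫_{0}^{0.92} u^4·e^(-2·u) du ÷ ∫_{0}^{∞} u^4·e^(-2·u) du.
With ∫ u^4·e^(-2·u) du = -(u^4/2 + u^3 + 3·u^2/2 + 3·u/2 + 3/4)·e^(-2·u) + C, the region integral is ≈ 0.0295272 and the full one is 3/4.
This evaluates to P = 0.039370.

P ≈ 0.03937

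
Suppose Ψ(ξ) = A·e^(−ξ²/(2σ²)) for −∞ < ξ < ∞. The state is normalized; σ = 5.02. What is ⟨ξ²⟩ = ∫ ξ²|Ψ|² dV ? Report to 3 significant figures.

⟨ξ^2⟩ ≈ 12.6

The expectation value is the |Ψ|²-weighted average of ξ^2: ∫ ξ^2|Ψ|² dξ.
With ∫_{−∞}^{∞} ξ^(2m) e^(−αξ²) dξ = (2m−1)!!·√π / (2^m α^(m+1/2)), since the A² factors cancel between numerator and denominator, ⟨ξ²⟩ = σ^2/2.
With σ = 5.02, ⟨ξ^2⟩ = 12.60.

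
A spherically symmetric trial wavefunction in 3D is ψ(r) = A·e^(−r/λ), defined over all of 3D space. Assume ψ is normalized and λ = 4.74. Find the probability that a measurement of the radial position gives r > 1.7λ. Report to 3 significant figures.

P = ∫ |ψ|² 4πr² dr over r > 1.7λ.
Normalization gives A² = 1/(π·λ^3).
Substituting u = r/λ, A², 4π and the length scale all cancel in the ratio: P = ∫_{1.7}^{∞} u^2·e^(-2·u) du / ∫_{0}^{∞} u^2·e^(-2·u) du.
With ∫ u^2·e^(-2·u) du = -(2·u^2 + 2·u + 1)·e^(-2·u)/4 + C, the region integral is 509·e^(-17/5)/200 and the full one is 1/4.
The region integral divided by the full integral gives P = 0.3397.

P ≈ 0.340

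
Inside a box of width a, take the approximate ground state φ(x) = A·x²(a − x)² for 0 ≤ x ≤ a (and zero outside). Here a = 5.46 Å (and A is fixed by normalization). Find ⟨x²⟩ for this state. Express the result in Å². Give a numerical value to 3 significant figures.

⟨x²⟩ = ∫ x^2 |φ|² dx over the full domain.
Evaluating both integrals, ⟨x²⟩ = 3·a^2/11.
Putting a = 5.46 gives 8.130.

⟨x^2⟩ ≈ 8.13 Å^2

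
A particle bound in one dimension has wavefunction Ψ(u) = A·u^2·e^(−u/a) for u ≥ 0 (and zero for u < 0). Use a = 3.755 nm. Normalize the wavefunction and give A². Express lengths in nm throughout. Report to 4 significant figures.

A^2 ≈ 0.001786 nm^(-5)

We need A² ∫|f|² du = 1, taking the integral from 0 to ∞.
With ∫₀^∞ u^4 e^(−αu) du = 4!/α^5, the integral (without the A² prefactor) comes out to 3·a^5/4.
So A² = (3·a^5/4)^(−1).
With a = 3.755: A² = 0.0017860 and A = 0.042261.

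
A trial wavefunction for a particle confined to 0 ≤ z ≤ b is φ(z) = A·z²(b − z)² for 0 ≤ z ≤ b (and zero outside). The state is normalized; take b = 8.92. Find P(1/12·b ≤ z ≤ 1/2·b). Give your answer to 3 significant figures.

P ≈ 0.500

P = ∫_{1/12·b}^{1/2·b} |φ(z)|² dz.
Since A² = 1/(b^9/630), this is the region integral divided by the full normalization integral.
In terms of u = z/b (A² and the length scale cancel between numerator and denominator), P = [∫_{1/12}^{1/2} u^4·(1 - u)^4 du] / [∫_{0}^{1} u^4·(1 - u)^4 du].
An antiderivative of u^4·(1 - u)^4 is u^5·(70·u^4 - 315·u^3 + 540·u^2 - 420·u + 126)/630; evaluating from 1/12 to 1/2 gives ≈ 0.00079305, while the full integral is 1/630.
Taking the ratio, P = 0.4996.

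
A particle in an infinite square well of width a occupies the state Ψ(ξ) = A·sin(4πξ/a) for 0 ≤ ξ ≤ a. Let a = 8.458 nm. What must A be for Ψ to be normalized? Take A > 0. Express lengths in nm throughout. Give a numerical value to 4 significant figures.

The normalization condition is ∫|Ψ|² dξ = 1 from 0 to a.
With ∫₀^a sin²(nπξ/a) dξ = a/2, ∫|Ψ|² dξ = A²·(a/2).
Setting this equal to 1 gives A² = 1/(a/2).
Plugging in a = 8.458 yields A = 0.48627.

A ≈ 0.4863 nm^(-1/2)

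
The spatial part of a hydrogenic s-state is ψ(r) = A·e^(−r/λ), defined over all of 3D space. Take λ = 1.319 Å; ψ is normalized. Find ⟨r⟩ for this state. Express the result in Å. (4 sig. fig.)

By definition ⟨r⟩ = ∫ r |ψ(r)|² 4πr² dr.
Since the A² factors cancel between numerator and denominator, ⟨r⟩ = 3·λ/2.
Putting λ = 1.319 gives 1.9785.

⟨r⟩ ≈ 1.979 Å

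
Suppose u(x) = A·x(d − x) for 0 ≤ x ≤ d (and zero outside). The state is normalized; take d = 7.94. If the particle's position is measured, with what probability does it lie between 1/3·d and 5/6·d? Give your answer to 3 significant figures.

P ≈ 0.755

P = ∫_{1/3·d}^{5/6·d} |u(x)|² dx.
Since A² = 1/(d^5/30), this is the region integral divided by the full normalization integral.
Let t = x/d; then A² and the length scale cancel, so P = ∫_{1/3}^{5/6} t^2·(1 - t)^2 dt ÷ ∫_{0}^{1} t^2·(1 - t)^2 dt.
Using ∫ t^2·(1 - t)^2 dt = t^3·(6·t^2 - 15·t + 10)/30, the numerator is 163/6480 and the denominator is 1/30.
Taking the ratio, P = 163/216.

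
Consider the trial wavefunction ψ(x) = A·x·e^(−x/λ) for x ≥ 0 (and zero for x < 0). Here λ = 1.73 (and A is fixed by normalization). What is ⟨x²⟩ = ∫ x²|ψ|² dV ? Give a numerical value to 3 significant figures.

⟨x^2⟩ ≈ 8.98

The expectation value is the |ψ|²-weighted average of x^2: ∫ x^2|ψ|² dx.
Using ∫₀^∞ xⁿ e^(−αx) dx = n!/αⁿ⁺¹, the ratio of the moment integral to the normalization integral gives ⟨x²⟩ = 3·λ^2.
Putting λ = 1.73 gives 8.979.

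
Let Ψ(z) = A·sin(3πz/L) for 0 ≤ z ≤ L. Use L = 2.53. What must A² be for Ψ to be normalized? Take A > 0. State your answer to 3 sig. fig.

The normalization condition is ∫|Ψ|² dz = 1 from 0 to L.
∫|Ψ|² dz = A²·(L/2).
So A² = (L/2)^(−1).
Plugging in L = 2.53 yields A = 0.8891.

A^2 ≈ 0.791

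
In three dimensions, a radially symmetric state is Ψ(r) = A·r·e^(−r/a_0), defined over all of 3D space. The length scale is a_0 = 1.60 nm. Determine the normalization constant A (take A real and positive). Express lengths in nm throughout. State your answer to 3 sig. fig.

A ≈ 0.101 nm^(-5/2)

We need A² ∫|f|² 4πr² dr = 1, taking the integral from 0 to ∞.
The angular integral contributes 4π, leaving ∫₀^∞ r²|Ψ|² dr.
∫|Ψ|² 4πr² dr = A²·(3·π·a_0^5).
So A² = (3·π·a_0^5)^(−1).
Plugging in a_0 = 1.60 yields A = 0.1006.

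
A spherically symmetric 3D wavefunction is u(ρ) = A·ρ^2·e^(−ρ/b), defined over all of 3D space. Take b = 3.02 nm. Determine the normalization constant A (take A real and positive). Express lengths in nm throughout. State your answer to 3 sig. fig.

A ≈ 0.00248 nm^(-7/2)

Require ∫ |u|² 4πρ² dρ = 1 over the whole domain.
In 3D with spherical symmetry the volume element is 4πρ² dρ.
With u = A·ρ^2·e^(−ρ/b), the integral evaluates to A²·[45·π·b^7/2].
Hence A² = 1/[45·π·b^7/2].
Plugging in b = 3.02 yields A = 0.002485.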